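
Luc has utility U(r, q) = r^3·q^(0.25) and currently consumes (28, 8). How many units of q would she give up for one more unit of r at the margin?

MRS = 24/7

MU_r = 3·r^2·q^(0.25) and MU_q = 0.25·r^3·q^(-0.75).
MRS = MU_r/MU_q = (12)·q/r.
At (28, 8): MRS = 24/7.
So at (28, 8) the consumer would give up 24/7 units of q for one more unit of r.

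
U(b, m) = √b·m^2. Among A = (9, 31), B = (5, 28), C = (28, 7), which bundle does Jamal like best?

Bundle A

Evaluate utility at each bundle:
U(A) = 2883.000.
U(B) = 1753.077.
U(C) = 259.284.
Highest utility is A, so A ≻ B ≻ C.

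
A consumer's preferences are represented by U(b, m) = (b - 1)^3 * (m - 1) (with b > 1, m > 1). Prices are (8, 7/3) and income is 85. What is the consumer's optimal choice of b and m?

MU_b = 3·(b−1)^2·(m−1), MU_m = (b−1)^3.
MRS = (3/1)·(m−1)/(b−1).
Tangency: set MRS = p_b/p_m = 8/(7/3) = 24/7.
So (3/1)·(m − 1)/(b − 1) = 24/7, i.e. (m − 1) = (8/7)·(b − 1).
Rewrite the budget in excess-of-subsistence terms: 8·(b − 1) + (7/3)·(m − 1) = 85 − 8·1 − (7/3)·1 = 224/3.
Substituting, (32/3)·(b − 1) = 224/3, so b − 1 = 7 and b* = 8.
Then m − 1 = (8/7)·7 = 8, so m* = 9.

b* = 8, m* = 9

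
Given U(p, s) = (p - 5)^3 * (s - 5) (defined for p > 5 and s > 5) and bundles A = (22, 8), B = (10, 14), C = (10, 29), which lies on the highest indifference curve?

Bundle A

Evaluate utility at each bundle:
U(A) = 14739.
U(B) = 1125.
U(C) = 3000.
Highest utility is A, so A ≻ C ≻ B.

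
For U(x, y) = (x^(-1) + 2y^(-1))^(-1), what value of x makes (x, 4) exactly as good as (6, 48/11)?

x = 8

U depends on (x, y) only through S = x^(-1) + 2y^(-1), so equal utility means equal S. At (6, 48/11): S = 0.625.
With y = 4: 2·4^(-1) = 0.5, so x^(-1) = 0.625 − 0.5 = 0.125.
Hence x = 1/0.125 = 8.
Check: U(8, 4) = 1.6.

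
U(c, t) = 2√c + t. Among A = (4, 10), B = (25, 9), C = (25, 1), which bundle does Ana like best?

Bundle B

Evaluate utility at each bundle:
U(A) = 14.000.
U(B) = 19.000.
U(C) = 11.000.
Highest utility is B, so B ≻ A ≻ C.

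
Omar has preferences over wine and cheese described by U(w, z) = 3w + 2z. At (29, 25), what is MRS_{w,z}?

MRS = 1.5

MU_w = 3, MU_z = 2, so MRS = 3/2 = 1.5 at every bundle.
At (29, 25): MRS = 1.5.
That is, one extra unit of w is worth 1.5 units of z at the margin.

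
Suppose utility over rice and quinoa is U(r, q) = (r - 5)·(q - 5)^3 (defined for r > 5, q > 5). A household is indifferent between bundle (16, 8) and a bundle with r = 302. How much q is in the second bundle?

q = 6

U(16, 8) = 297.
Set U(302, q) = 297 and solve.
With r = 302: (302 − 5) = 297, so (q − 5)^3 = 297/297 = 1.
Taking the cube root (with q > 5): q − 5 = 1, so q = 6.
Check: U(302, 6) = 297.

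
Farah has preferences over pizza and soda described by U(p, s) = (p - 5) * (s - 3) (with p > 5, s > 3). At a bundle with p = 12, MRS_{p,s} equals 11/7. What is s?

s = 14

MU_p = (s−3), MU_s = (p−5).
MRS = (s−3)/(p−5).
Substitute p = 12: MRS = (s − 3)/7. Setting this equal to 11/7 gives s − 3 = (11/7)·7 = 11, so s = 14.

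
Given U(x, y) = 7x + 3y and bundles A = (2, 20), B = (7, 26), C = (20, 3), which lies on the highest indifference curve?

Evaluate utility at each bundle:
U(A) = 74.
U(B) = 127.
U(C) = 149.
Highest utility is C, so C ≻ B ≻ A.

Bundle C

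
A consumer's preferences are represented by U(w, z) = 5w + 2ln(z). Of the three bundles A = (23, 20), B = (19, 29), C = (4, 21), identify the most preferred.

Bundle A

Evaluate utility at each bundle:
U(A) = 120.991.
U(B) = 101.735.
U(C) = 26.089.
Highest utility is A, so A ≻ B ≻ C.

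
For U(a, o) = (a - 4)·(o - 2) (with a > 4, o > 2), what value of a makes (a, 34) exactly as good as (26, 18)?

a = 15

U(26, 18) = 352.
Set U(a, 34) = 352 and solve.
With o = 34: (34 − 2) = 32, so (a − 4) = 352/32 = 11.
So a = 4 + 11 = 15.
Check: U(15, 34) = 352.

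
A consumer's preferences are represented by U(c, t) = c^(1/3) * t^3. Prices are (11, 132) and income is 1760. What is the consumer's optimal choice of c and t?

c* = 16, t* = 12

MU_c = 1/3·c^(-2/3)·t^3 and MU_t = 3·c^(1/3)·t^2.
MRS = MU_c/MU_t = (1/9)·t/c.
Tangency: set MRS = p_c/p_t = 11/132 = 1/12.
So (1/9)·t/c = 1/12, i.e. t = 0.75·c.
Substitute into the budget 11·c + 132·t = 1760: 110·c = 1760, so c* = 16.
Then t* = 0.75·16 = 12.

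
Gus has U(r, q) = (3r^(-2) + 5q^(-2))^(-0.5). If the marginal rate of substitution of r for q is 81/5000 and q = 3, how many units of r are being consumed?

r = 10

For CES with ρ = -2, MRS = (3/5)·(q/r)^3.
Setting (3/5)·(3/r)^3 = 81/5000 gives (3/r)^3 = 27/1000, so 3/r = 0.3 and r = 10.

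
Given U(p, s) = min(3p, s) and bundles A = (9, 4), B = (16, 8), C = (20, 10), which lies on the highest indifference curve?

Bundle C

Evaluate utility at each bundle:
U(A) = 4.
U(B) = 8.
U(C) = 10.
Highest utility is C, so C ≻ B ≻ A.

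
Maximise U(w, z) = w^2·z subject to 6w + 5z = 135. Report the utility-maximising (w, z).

MU_w = 2·w·z and MU_z = w^2.
MRS = MU_w/MU_z = (2/1)·z/w.
Tangency: set MRS = p_w/p_z = 6/5 = 1.2.
So (2/1)·z/w = 1.2, i.e. z = 0.6·w.
Substitute into the budget 6·w + 5·z = 135: 9·w = 135, so w* = 15.
Then z* = 0.6·15 = 9.

w* = 15, z* = 9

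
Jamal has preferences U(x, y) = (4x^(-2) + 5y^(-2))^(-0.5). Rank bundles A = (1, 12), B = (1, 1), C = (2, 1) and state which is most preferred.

Bundle A

Evaluate utility at each bundle:
U(A) = 0.498.
U(B) = 0.333.
U(C) = 0.408.
Highest utility is A, so A ≻ C ≻ B.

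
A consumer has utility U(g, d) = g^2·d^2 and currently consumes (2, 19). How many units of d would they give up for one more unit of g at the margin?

MRS = 9.5

MU_g = 2·g·d^2 and MU_d = 2·g^2·d.
MRS = MU_g/MU_d = d/g.
At (2, 19): MRS = 9.5.
So at (2, 19) the consumer would give up 9.5 units of d for one more unit of g.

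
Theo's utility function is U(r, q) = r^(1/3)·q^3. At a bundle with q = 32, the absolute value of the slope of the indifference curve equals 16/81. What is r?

MU_r = 1/3·r^(-2/3)·q^3 and MU_q = 3·r^(1/3)·q^2.
MRS = MU_r/MU_q = (1/9)·q/r.
Substitute q = 32: MRS = (32/9)/r. Setting (32/9)/r = 16/81 gives r = (32/9)/(16/81) = 18.

r = 18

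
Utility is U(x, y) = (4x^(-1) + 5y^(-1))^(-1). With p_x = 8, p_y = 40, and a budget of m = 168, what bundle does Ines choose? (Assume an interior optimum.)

For CES with ρ = -1, MRS = (4/5)·(y/x)^2.
Tangency: set MRS = p_x/p_y = 8/40 = 0.2.
So (y/x)^2 = 0.25; taking the square root, y/x = 0.5, i.e. y = 0.5·x.
Substitute into the budget 8·x + 40·y = 168: 28·x = 168, so x* = 6 and y* = 0.5·6 = 3.

x* = 6, y* = 3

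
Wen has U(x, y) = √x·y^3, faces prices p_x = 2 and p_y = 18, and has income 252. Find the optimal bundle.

x* = 18, y* = 12

MU_x = 0.5·x^(-0.5)·y^3 and MU_y = 3·√x·y^2.
MRS = MU_x/MU_y = (1/6)·y/x.
Tangency: set MRS = p_x/p_y = 2/18 = 1/9.
So (1/6)·y/x = 1/9, i.e. y = (2/3)·x.
Substitute into the budget 2·x + 18·y = 252: 14·x = 252, so x* = 18.
Then y* = (2/3)·18 = 12.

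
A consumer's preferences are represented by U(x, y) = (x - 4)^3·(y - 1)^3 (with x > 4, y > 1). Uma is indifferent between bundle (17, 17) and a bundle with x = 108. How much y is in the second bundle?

y = 3

U(17, 17) = 8998912.
Set U(108, y) = 8998912 and solve.
With x = 108: (108 − 4)^3 = 1124864, so (y − 1)^3 = 8998912/1124864 = 8.
Taking the cube root (with y > 1): y − 1 = 2, so y = 3.
Check: U(108, 3) = 8998912.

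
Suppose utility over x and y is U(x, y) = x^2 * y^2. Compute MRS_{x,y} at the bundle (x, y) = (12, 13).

MU_x = 2·x·y^2 and MU_y = 2·x^2·y.
MRS = MU_x/MU_y = y/x.
At (12, 13): MRS = 13/12.
That is, one extra unit of x is worth 13/12 units of y at the margin.

MRS = 13/12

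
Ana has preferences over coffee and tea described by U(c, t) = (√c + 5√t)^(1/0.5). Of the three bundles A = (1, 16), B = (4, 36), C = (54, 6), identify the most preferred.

Bundle B

Evaluate utility at each bundle:
U(A) = 441.000.
U(B) = 1024.000.
U(C) = 384.000.
Highest utility is B, so B ≻ A ≻ C.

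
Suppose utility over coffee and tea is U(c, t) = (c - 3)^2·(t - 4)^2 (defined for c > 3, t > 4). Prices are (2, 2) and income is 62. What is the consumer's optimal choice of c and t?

c* = 15, t* = 16

MU_c = 2·(c−3)·(t−4)^2, MU_t = 2·(c−3)^2·(t−4).
MRS = (t−4)/(c−3).
Tangency: set MRS = p_c/p_t = 2/2 = 1.
So (t − 4)/(c − 3) = 1, i.e. (t − 4) = (c − 3).
Rewrite the budget in excess-of-subsistence terms: 2·(c − 3) + 2·(t − 4) = 62 − 2·3 − 2·4 = 48.
Substituting, 4·(c − 3) = 48, so c − 3 = 12 and c* = 15.
Then t − 4 = 12, so t* = 16.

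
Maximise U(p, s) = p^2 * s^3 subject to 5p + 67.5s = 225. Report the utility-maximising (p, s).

MU_p = 2·p·s^3 and MU_s = 3·p^2·s^2.
MRS = MU_p/MU_s = (2/3)·s/p.
Tangency: set MRS = p_p/p_s = 5/67.5 = 2/27.
So (2/3)·s/p = 2/27, i.e. s = (1/9)·p.
Substitute into the budget 5·p + 67.5·s = 225: 12.5·p = 225, so p* = 18.
Then s* = (1/9)·18 = 2.

p* = 18, s* = 2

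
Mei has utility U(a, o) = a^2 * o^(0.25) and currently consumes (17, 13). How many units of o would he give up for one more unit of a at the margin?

MRS = 104/17

MU_a = 2·a·o^(0.25) and MU_o = 0.25·a^2·o^(-0.75).
MRS = MU_a/MU_o = (8)·o/a.
At (17, 13): MRS = 104/17.
So at (17, 13) the consumer would give up 104/17 units of o for one more unit of a.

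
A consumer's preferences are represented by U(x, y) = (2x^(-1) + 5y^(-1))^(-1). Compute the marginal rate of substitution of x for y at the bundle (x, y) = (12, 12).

For CES with ρ = -1, MRS = (2/5)·(y/x)^2.
At (12, 12): MRS = 0.4.
So at (12, 12) the consumer would give up 0.4 units of y for one more unit of x.

MRS = 0.4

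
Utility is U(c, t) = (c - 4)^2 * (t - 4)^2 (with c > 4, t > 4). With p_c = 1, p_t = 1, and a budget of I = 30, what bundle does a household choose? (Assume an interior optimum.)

MU_c = 2·(c−4)·(t−4)^2, MU_t = 2·(c−4)^2·(t−4).
MRS = (t−4)/(c−4).
Tangency: set MRS = p_c/p_t = 1/1 = 1.
So (t − 4)/(c − 4) = 1, i.e. (t − 4) = (c − 4).
Rewrite the budget in excess-of-subsistence terms: 1·(c − 4) + 1·(t − 4) = 30 − 1·4 − 1·4 = 22.
Substituting, 2·(c − 4) = 22, so c − 4 = 11 and c* = 15.
Then t − 4 = 11, so t* = 15.

c* = 15, t* = 15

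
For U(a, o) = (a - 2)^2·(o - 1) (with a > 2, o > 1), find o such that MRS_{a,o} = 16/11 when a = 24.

MU_a = 2·(a−2)·(o−1), MU_o = (a−2)^2.
MRS = (2/1)·(o−1)/(a−2).
Substitute a = 24: MRS = (o − 1)/11. Setting this equal to 16/11 gives o − 1 = (16/11)·11 = 16, so o = 17.

o = 17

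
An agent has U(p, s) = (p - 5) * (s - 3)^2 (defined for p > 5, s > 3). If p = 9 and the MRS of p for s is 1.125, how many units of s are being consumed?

MU_p = (s−3)^2, MU_s = 2·(p−5)·(s−3).
MRS = (1/2)·(s−3)/(p−5).
Substitute p = 9: MRS = (s − 3)/8. Setting this equal to 1.125 gives s − 3 = 1.125·8 = 9, so s = 12.

s = 12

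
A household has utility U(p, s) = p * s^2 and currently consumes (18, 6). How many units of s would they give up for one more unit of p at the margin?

MRS = 1/6

MU_p = s^2 and MU_s = 2·p·s.
MRS = MU_p/MU_s = (1/2)·s/p.
At (18, 6): MRS = 1/6.
The indifference curve has slope −1/6 at this bundle.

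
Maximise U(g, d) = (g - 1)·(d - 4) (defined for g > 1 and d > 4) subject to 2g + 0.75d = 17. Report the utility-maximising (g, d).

g* = 4, d* = 12

MU_g = (d−4), MU_d = (g−1).
MRS = (d−4)/(g−1).
Tangency: set MRS = p_g/p_d = 2/0.75 = 8/3.
So (d − 4)/(g − 1) = 8/3, i.e. (d − 4) = (8/3)·(g − 1).
Rewrite the budget in excess-of-subsistence terms: 2·(g − 1) + 0.75·(d − 4) = 17 − 2·1 − 0.75·4 = 12.
Substituting, 4·(g − 1) = 12, so g − 1 = 3 and g* = 4.
Then d − 4 = (8/3)·3 = 8, so d* = 12.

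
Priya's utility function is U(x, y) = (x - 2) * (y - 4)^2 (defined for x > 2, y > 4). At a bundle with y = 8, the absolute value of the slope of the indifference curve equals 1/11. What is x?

x = 24

MU_x = (y−4)^2, MU_y = 2·(x−2)·(y−4).
MRS = (1/2)·(y−4)/(x−2).
Substitute y = 8: MRS = 2/(x − 2). Setting this equal to 1/11 gives x − 2 = 2/(1/11) = 22, so x = 24.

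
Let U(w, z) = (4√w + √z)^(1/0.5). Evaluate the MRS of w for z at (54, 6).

MRS = 4/3

For CES with ρ = 0.5, MRS = (4/1)·√(z/w).
At (54, 6): MRS = 4/3.
The indifference curve has slope −4/3 at this bundle.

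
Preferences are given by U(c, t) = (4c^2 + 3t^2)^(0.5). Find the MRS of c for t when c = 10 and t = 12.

MRS = 10/9

For CES with ρ = 2, MRS = (4/3)·(t/c)^(-1).
At (10, 12): MRS = 10/9.
So at (10, 12) the consumer would give up 10/9 units of t for one more unit of c.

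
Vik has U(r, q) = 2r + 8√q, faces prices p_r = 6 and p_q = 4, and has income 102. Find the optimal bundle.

r* = 11, q* = 9

MU_r = 2, MU_q = 8/(2√q).
MRS = 2 ÷ (8/(2√q)).
Tangency: set MRS = p_r/p_q = 6/4 = 1.5.
MRS depends only on q: 0.5·√q = 1.5 ⇒ √q = 1.5/0.5 = 3 ⇒ q* = 9.
From the budget, 6·r = 102 − 4·9 = 66, so r* = 11.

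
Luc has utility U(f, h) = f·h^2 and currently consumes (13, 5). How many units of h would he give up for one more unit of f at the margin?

MRS = 5/26

MU_f = h^2 and MU_h = 2·f·h.
MRS = MU_f/MU_h = (1/2)·h/f.
At (13, 5): MRS = 5/26.
The indifference curve has slope −5/26 at this bundle.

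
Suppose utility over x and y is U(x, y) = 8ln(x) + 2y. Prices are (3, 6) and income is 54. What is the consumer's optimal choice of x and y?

x* = 8, y* = 5

MU_x = 8/x, MU_y = 2.
MRS = 8/x ÷ 2.
Tangency: set MRS = p_x/p_y = 3/6 = 0.5.
MRS depends only on x: 4/x = 0.5 ⇒ x* = 4/0.5 = 8.
From the budget, 6·y = 54 − 3·8 = 30, so y* = 5.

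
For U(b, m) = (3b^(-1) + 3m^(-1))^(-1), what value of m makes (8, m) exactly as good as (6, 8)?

U depends on (b, m) only through S = 3b^(-1) + 3m^(-1), so equal utility means equal S. At (6, 8): S = 0.875.
With b = 8: 3·8^(-1) = 0.375, so 3m^(-1) = 0.875 − 0.375 = 0.5, i.e. m^(-1) = 1/6.
Hence m = 1/(1/6) = 6.
Check: U(8, 6) = 1.1429.

m = 6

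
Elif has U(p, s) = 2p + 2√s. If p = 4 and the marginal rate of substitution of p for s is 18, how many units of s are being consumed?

s = 81

MU_p = 2, MU_s = 2/(2√s).
MRS = 2 ÷ (2/(2√s)).
MRS depends only on s: 2·√s = 18 ⇒ √s = 18/2 = 9 ⇒ s = 81.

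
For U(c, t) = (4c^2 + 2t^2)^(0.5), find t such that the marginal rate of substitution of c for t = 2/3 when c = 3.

For CES with ρ = 2, MRS = (4/2)·(t/c)^(-1).
Setting (4/2)·(t/3)^(-1) = 2/3 gives (t/3)^(-1) = 1/3, so t/3 = 3 and t = 9.

t = 9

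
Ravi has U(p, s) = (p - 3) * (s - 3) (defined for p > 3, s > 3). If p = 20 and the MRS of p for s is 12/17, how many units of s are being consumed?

s = 15

MU_p = (s−3), MU_s = (p−3).
MRS = (s−3)/(p−3).
Substitute p = 20: MRS = (s − 3)/17. Setting this equal to 12/17 gives s − 3 = (12/17)·17 = 12, so s = 15.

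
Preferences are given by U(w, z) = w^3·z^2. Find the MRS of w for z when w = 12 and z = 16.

MU_w = 3·w^2·z^2 and MU_z = 2·w^3·z.
MRS = MU_w/MU_z = (3/2)·z/w.
At (12, 16): MRS = 2.
That is, one extra unit of w is worth 2 units of z at the margin.

MRS = 2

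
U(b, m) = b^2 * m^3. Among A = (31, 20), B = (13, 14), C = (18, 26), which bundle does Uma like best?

Bundle A

Evaluate utility at each bundle:
U(A) = 7688000.
U(B) = 463736.
U(C) = 5694624.
Highest utility is A, so A ≻ C ≻ B.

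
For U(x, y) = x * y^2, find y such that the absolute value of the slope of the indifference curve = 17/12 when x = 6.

y = 17

MU_x = y^2 and MU_y = 2·x·y.
MRS = MU_x/MU_y = (1/2)·y/x.
Substitute x = 6: MRS = y/12. Setting y/12 = 17/12 gives y = (17/12)·12 = 17.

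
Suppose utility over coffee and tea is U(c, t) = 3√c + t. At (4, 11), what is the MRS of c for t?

MRS = 0.75

MU_c = 3/(2√c), MU_t = 1.
MRS = 3/(2√c) ÷ 1.
At (4, 11): MRS = 0.75.
That is, one extra unit of c is worth 0.75 units of t at the margin.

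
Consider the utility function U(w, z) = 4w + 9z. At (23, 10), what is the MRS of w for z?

MU_w = 4, MU_z = 9, so MRS = 4/9 at every bundle.
At (23, 10): MRS = 4/9.
That is, one extra unit of w is worth 4/9 units of z at the margin.

MRS = 4/9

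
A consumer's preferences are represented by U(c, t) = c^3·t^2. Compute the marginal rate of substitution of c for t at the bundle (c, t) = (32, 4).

MU_c = 3·c^2·t^2 and MU_t = 2·c^3·t.
MRS = MU_c/MU_t = (3/2)·t/c.
At (32, 4): MRS = 3/16.
The indifference curve has slope −3/16 at this bundle.

MRS = 3/16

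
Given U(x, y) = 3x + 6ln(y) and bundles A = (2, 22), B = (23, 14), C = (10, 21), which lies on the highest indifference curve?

Bundle B

Evaluate utility at each bundle:
U(A) = 24.546.
U(B) = 84.834.
U(C) = 48.267.
Highest utility is B, so B ≻ C ≻ A.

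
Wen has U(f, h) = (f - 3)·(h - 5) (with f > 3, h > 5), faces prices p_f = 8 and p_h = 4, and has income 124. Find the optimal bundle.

MU_f = (h−5), MU_h = (f−3).
MRS = (h−5)/(f−3).
Tangency: set MRS = p_f/p_h = 8/4 = 2.
So (h − 5)/(f − 3) = 2, i.e. (h − 5) = 2·(f − 3).
Rewrite the budget in excess-of-subsistence terms: 8·(f − 3) + 4·(h − 5) = 124 − 8·3 − 4·5 = 80.
Substituting, 16·(f − 3) = 80, so f − 3 = 5 and f* = 8.
Then h − 5 = 2·5 = 10, so h* = 15.

f* = 8, h* = 15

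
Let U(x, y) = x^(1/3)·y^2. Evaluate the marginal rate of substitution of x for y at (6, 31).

MRS = 31/36

MU_x = 1/3·x^(-2/3)·y^2 and MU_y = 2·x^(1/3)·y.
MRS = MU_x/MU_y = (1/6)·y/x.
At (6, 31): MRS = 31/36.
The indifference curve has slope −31/36 at this bundle.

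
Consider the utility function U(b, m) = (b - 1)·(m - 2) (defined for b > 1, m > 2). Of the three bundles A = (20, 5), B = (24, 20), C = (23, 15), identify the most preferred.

Evaluate utility at each bundle:
U(A) = 57.
U(B) = 414.
U(C) = 286.
Highest utility is B, so B ≻ C ≻ A.

Bundle B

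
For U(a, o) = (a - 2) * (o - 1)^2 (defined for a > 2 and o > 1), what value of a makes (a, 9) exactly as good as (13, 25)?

U(13, 25) = 6336.
Set U(a, 9) = 6336 and solve.
With o = 9: (9 − 1)^2 = 64, so (a − 2) = 6336/64 = 99.
So a = 2 + 99 = 101.
Check: U(101, 9) = 6336.

a = 101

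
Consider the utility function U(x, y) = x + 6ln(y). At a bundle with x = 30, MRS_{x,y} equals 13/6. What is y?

MU_x = 1, MU_y = 6/y.
MRS = 1 ÷ (6/y).
MRS depends only on y: (1/6)·y = 13/6 ⇒ y = (13/6)/(1/6) = 13.

y = 13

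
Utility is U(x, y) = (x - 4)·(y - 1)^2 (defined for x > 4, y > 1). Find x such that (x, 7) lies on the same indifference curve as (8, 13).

x = 20

U(8, 13) = 576.
Set U(x, 7) = 576 and solve.
With y = 7: (7 − 1)^2 = 36, so (x − 4) = 576/36 = 16.
So x = 4 + 16 = 20.
Check: U(20, 7) = 576.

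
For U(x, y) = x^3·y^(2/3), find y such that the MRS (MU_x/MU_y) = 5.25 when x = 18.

MU_x = 3·x^2·y^(2/3) and MU_y = 2/3·x^3·y^(-1/3).
MRS = MU_x/MU_y = (4.5)·y/x.
Substitute x = 18: MRS = y/4. Setting y/4 = 5.25 gives y = 5.25·4 = 21.

y = 21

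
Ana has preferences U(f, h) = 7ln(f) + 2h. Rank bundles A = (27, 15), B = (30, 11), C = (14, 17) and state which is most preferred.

Evaluate utility at each bundle:
U(A) = 53.071.
U(B) = 45.808.
U(C) = 52.473.
Highest utility is A, so A ≻ C ≻ B.

Bundle A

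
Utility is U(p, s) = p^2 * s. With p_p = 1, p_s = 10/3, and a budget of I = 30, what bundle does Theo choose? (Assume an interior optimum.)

MU_p = 2·p·s and MU_s = p^2.
MRS = MU_p/MU_s = (2/1)·s/p.
Tangency: set MRS = p_p/p_s = 1/(10/3) = 0.3.
So (2/1)·s/p = 0.3, i.e. s = 0.15·p.
Substitute into the budget 1·p + (10/3)·s = 30: 1.5·p = 30, so p* = 20.
Then s* = 0.15·20 = 3.

p* = 20, s* = 3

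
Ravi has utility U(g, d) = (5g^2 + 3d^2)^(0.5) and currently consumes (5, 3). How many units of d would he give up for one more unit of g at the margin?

MRS = 25/9

For CES with ρ = 2, MRS = (5/3)·(d/g)^(-1).
At (5, 3): MRS = 25/9.
That is, one extra unit of g is worth 25/9 units of d at the margin.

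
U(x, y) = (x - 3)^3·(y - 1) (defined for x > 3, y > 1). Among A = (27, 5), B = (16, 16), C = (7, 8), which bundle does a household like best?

Evaluate utility at each bundle:
U(A) = 55296.
U(B) = 32955.
U(C) = 448.
Highest utility is A, so A ≻ B ≻ C.

Bundle A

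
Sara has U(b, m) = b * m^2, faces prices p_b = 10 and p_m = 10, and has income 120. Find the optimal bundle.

b* = 4, m* = 8

MU_b = m^2 and MU_m = 2·b·m.
MRS = MU_b/MU_m = (1/2)·m/b.
Tangency: set MRS = p_b/p_m = 10/10 = 1.
So (1/2)·m/b = 1, i.e. m = 2·b.
Substitute into the budget 10·b + 10·m = 120: 30·b = 120, so b* = 4.
Then m* = 2·4 = 8.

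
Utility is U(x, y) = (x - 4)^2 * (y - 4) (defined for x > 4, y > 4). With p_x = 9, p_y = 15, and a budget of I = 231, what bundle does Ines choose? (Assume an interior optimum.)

MU_x = 2·(x−4)·(y−4), MU_y = (x−4)^2.
MRS = (2/1)·(y−4)/(x−4).
Tangency: set MRS = p_x/p_y = 9/15 = 0.6.
So (2/1)·(y − 4)/(x − 4) = 0.6, i.e. (y − 4) = 0.3·(x − 4).
Rewrite the budget in excess-of-subsistence terms: 9·(x − 4) + 15·(y − 4) = 231 − 9·4 − 15·4 = 135.
Substituting, 13.5·(x − 4) = 135, so x − 4 = 10 and x* = 14.
Then y − 4 = 0.3·10 = 3, so y* = 7.

x* = 14, y* = 7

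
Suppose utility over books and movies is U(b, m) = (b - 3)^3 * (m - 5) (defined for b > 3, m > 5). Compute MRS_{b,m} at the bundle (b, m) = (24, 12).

MU_b = 3·(b−3)^2·(m−5), MU_m = (b−3)^3.
MRS = (3/1)·(m−5)/(b−3).
At (24, 12): MRS = 1.
The indifference curve has slope −1 at this bundle.

MRS = 1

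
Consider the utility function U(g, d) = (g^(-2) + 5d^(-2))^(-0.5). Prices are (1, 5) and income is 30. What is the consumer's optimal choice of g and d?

g* = 5, d* = 5

For CES with ρ = -2, MRS = (1/5)·(d/g)^3.
Tangency: set MRS = p_g/p_d = 1/5 = 0.2.
So (d/g)^3 = 1; taking the cube root, d/g = 1, i.e. d = g.
Substitute into the budget 1·g + 5·d = 30: 6·g = 30, so g* = 5 and d* = 5.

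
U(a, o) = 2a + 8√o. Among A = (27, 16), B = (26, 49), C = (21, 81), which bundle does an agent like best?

Evaluate utility at each bundle:
U(A) = 86.000.
U(B) = 108.000.
U(C) = 114.000.
Highest utility is C, so C ≻ B ≻ A.

Bundle C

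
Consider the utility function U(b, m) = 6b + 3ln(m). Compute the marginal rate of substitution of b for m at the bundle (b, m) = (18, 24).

MU_b = 6, MU_m = 3/m.
MRS = 6 ÷ (3/m).
At (18, 24): MRS = 48.
So at (18, 24) the consumer would give up 48 units of m for one more unit of b.

MRS = 48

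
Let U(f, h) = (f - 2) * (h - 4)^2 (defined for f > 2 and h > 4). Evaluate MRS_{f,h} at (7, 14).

MU_f = (h−4)^2, MU_h = 2·(f−2)·(h−4).
MRS = (1/2)·(h−4)/(f−2).
At (7, 14): MRS = 1.
That is, one extra unit of f is worth 1 units of h at the margin.

MRS = 1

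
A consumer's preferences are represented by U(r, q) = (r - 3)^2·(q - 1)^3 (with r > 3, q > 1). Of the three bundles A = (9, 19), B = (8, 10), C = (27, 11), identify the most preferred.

Bundle C

Evaluate utility at each bundle:
U(A) = 209952.
U(B) = 18225.
U(C) = 576000.
Highest utility is C, so C ≻ A ≻ B.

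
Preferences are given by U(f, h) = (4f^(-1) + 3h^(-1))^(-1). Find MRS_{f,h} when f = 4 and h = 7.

MRS = 49/12

For CES with ρ = -1, MRS = (4/3)·(h/f)^2.
At (4, 7): MRS = 49/12.
So at (4, 7) the consumer would give up 49/12 units of h for one more unit of f.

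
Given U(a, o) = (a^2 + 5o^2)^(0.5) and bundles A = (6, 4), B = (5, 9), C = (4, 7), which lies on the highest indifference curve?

Bundle B

Evaluate utility at each bundle:
U(A) = 10.770.
U(B) = 20.736.
U(C) = 16.155.
Highest utility is B, so B ≻ C ≻ A.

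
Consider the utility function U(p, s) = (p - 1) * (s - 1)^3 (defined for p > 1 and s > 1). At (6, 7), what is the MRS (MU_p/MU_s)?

MRS = 0.4

MU_p = (s−1)^3, MU_s = 3·(p−1)·(s−1)^2.
MRS = (1/3)·(s−1)/(p−1).
At (6, 7): MRS = 0.4.
So at (6, 7) the consumer would give up 0.4 units of s for one more unit of p.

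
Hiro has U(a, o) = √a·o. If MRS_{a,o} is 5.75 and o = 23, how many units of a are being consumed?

a = 2

MU_a = 0.5·a^(-0.5)·o and MU_o = √a.
MRS = MU_a/MU_o = (0.5)·o/a.
Substitute o = 23: MRS = 11.5/a. Setting 11.5/a = 5.75 gives a = 11.5/5.75 = 2.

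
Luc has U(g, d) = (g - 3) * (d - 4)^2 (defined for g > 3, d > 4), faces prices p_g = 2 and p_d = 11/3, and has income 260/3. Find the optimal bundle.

MU_g = (d−4)^2, MU_d = 2·(g−3)·(d−4).
MRS = (1/2)·(d−4)/(g−3).
Tangency: set MRS = p_g/p_d = 2/(11/3) = 6/11.
So (1/2)·(d − 4)/(g − 3) = 6/11, i.e. (d − 4) = (12/11)·(g − 3).
Rewrite the budget in excess-of-subsistence terms: 2·(g − 3) + (11/3)·(d − 4) = 260/3 − 2·3 − (11/3)·4 = 66.
Substituting, 6·(g − 3) = 66, so g − 3 = 11 and g* = 14.
Then d − 4 = (12/11)·11 = 12, so d* = 16.

g* = 14, d* = 16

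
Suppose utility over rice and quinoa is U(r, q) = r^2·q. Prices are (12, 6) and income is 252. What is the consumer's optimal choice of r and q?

r* = 14, q* = 14

MU_r = 2·r·q and MU_q = r^2.
MRS = MU_r/MU_q = (2/1)·q/r.
Tangency: set MRS = p_r/p_q = 12/6 = 2.
So (2/1)·q/r = 2, i.e. q = r.
Substitute into the budget 12·r + 6·q = 252: 18·r = 252, so r* = 14.
Then q* = 14.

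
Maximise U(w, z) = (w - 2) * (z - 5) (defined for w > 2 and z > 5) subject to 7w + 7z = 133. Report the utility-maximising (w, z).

w* = 8, z* = 11

MU_w = (z−5), MU_z = (w−2).
MRS = (z−5)/(w−2).
Tangency: set MRS = p_w/p_z = 7/7 = 1.
So (z − 5)/(w − 2) = 1, i.e. (z − 5) = (w − 2).
Rewrite the budget in excess-of-subsistence terms: 7·(w − 2) + 7·(z − 5) = 133 − 7·2 − 7·5 = 84.
Substituting, 14·(w − 2) = 84, so w − 2 = 6 and w* = 8.
Then z − 5 = 6, so z* = 11.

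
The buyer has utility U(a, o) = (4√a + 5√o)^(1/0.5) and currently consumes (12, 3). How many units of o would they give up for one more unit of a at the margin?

MRS = 0.4

For CES with ρ = 0.5, MRS = (4/5)·√(o/a).
At (12, 3): MRS = 0.4.
The indifference curve has slope −0.4 at this bundle.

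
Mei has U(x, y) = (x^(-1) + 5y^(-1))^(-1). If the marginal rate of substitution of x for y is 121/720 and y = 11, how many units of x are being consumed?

For CES with ρ = -1, MRS = (1/5)·(y/x)^2.
Setting (1/5)·(11/x)^2 = 121/720 gives (11/x)^2 = 121/144, so 11/x = 11/12 and x = 12.

x = 12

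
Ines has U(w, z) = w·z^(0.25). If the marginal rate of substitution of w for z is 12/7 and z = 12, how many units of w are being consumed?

MU_w = z^(0.25) and MU_z = 0.25·w·z^(-0.75).
MRS = MU_w/MU_z = (4)·z/w.
Substitute z = 12: MRS = 48/w. Setting 48/w = 12/7 gives w = 48/(12/7) = 28.

w = 28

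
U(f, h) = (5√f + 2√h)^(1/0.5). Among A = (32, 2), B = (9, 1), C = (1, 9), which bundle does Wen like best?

Evaluate utility at each bundle:
U(A) = 968.000.
U(B) = 289.000.
U(C) = 121.000.
Highest utility is A, so A ≻ B ≻ C.

Bundle A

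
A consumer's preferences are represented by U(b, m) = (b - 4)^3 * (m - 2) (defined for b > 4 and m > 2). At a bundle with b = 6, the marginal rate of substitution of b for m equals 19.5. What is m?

MU_b = 3·(b−4)^2·(m−2), MU_m = (b−4)^3.
MRS = (3/1)·(m−2)/(b−4).
Substitute b = 6: MRS = (m − 2)/(2/3). Setting this equal to 19.5 gives m − 2 = 19.5·(2/3) = 13, so m = 15.

m = 15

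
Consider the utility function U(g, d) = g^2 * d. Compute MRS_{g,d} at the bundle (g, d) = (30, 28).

MRS = 28/15

MU_g = 2·g·d and MU_d = g^2.
MRS = MU_g/MU_d = (2/1)·d/g.
At (30, 28): MRS = 28/15.
The indifference curve has slope −28/15 at this bundle.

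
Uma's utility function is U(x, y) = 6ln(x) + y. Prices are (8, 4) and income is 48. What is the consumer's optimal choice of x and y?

MU_x = 6/x, MU_y = 1.
MRS = 6/x ÷ 1.
Tangency: set MRS = p_x/p_y = 8/4 = 2.
MRS depends only on x: 6/x = 2 ⇒ x* = 6/2 = 3.
From the budget, 4·y = 48 − 8·3 = 24, so y* = 6.

x* = 3, y* = 6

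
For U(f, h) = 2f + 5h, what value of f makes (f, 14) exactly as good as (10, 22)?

U(10, 22) = 130.
Set U(f, 14) = 130 and solve.
2f + 5·14 = 130 ⇒ 2f = 60 ⇒ f = 30.
Check: U(30, 14) = 130.

f = 30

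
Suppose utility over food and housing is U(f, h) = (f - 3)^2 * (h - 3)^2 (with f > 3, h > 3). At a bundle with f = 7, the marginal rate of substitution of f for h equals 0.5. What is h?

MU_f = 2·(f−3)·(h−3)^2, MU_h = 2·(f−3)^2·(h−3).
MRS = (h−3)/(f−3).
Substitute f = 7: MRS = (h − 3)/4. Setting this equal to 0.5 gives h − 3 = 0.5·4 = 2, so h = 5.

h = 5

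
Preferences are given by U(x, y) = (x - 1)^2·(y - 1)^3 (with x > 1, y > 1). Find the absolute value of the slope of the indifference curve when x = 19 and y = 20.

MRS = 19/27

MU_x = 2·(x−1)·(y−1)^3, MU_y = 3·(x−1)^2·(y−1)^2.
MRS = (2/3)·(y−1)/(x−1).
At (19, 20): MRS = 19/27.
The indifference curve has slope −19/27 at this bundle.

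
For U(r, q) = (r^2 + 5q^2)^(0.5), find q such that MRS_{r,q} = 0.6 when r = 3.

For CES with ρ = 2, MRS = (1/5)·(q/r)^(-1).
Setting (1/5)·(q/3)^(-1) = 0.6 gives (q/3)^(-1) = 3, so q/3 = 1/3 and q = 1.

q = 1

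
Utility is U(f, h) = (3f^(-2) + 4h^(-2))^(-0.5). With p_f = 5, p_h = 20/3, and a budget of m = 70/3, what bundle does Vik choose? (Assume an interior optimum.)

f* = 2, h* = 2

For CES with ρ = -2, MRS = (3/4)·(h/f)^3.
Tangency: set MRS = p_f/p_h = 5/(20/3) = 0.75.
So (h/f)^3 = 1; taking the cube root, h/f = 1, i.e. h = f.
Substitute into the budget 5·f + (20/3)·h = 70/3: (35/3)·f = 70/3, so f* = 2 and h* = 2.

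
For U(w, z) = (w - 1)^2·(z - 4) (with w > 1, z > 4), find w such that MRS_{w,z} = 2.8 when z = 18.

w = 11

MU_w = 2·(w−1)·(z−4), MU_z = (w−1)^2.
MRS = (2/1)·(z−4)/(w−1).
Substitute z = 18: MRS = 28/(w − 1). Setting this equal to 2.8 gives w − 1 = 28/2.8 = 10, so w = 11.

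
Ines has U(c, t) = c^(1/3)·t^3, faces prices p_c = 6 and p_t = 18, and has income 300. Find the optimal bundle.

c* = 5, t* = 15

MU_c = 1/3·c^(-2/3)·t^3 and MU_t = 3·c^(1/3)·t^2.
MRS = MU_c/MU_t = (1/9)·t/c.
Tangency: set MRS = p_c/p_t = 6/18 = 1/3.
So (1/9)·t/c = 1/3, i.e. t = 3·c.
Substitute into the budget 6·c + 18·t = 300: 60·c = 300, so c* = 5.
Then t* = 3·5 = 15.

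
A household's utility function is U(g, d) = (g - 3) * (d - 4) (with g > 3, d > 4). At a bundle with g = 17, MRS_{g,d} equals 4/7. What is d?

MU_g = (d−4), MU_d = (g−3).
MRS = (d−4)/(g−3).
Substitute g = 17: MRS = (d − 4)/14. Setting this equal to 4/7 gives d − 4 = (4/7)·14 = 8, so d = 12.

d = 12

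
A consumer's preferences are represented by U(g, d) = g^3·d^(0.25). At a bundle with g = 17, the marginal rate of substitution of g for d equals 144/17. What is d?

d = 12

MU_g = 3·g^2·d^(0.25) and MU_d = 0.25·g^3·d^(-0.75).
MRS = MU_g/MU_d = (12)·d/g.
Substitute g = 17: MRS = d/(17/12). Setting d/(17/12) = 144/17 gives d = (144/17)·(17/12) = 12.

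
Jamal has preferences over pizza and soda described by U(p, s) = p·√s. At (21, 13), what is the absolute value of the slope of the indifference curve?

MU_p = √s and MU_s = 0.5·p·s^(-0.5).
MRS = MU_p/MU_s = (2)·s/p.
At (21, 13): MRS = 26/21.
So at (21, 13) the consumer would give up 26/21 units of s for one more unit of p.

MRS = 26/21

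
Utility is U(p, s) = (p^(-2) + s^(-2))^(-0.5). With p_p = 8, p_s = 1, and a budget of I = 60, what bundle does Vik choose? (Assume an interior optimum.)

p* = 6, s* = 12

For CES with ρ = -2, MRS = (s/p)^3.
Tangency: set MRS = p_p/p_s = 8/1 = 8.
So (s/p)^3 = 8; taking the cube root, s/p = 2, i.e. s = 2·p.
Substitute into the budget 8·p + 1·s = 60: 10·p = 60, so p* = 6 and s* = 2·6 = 12.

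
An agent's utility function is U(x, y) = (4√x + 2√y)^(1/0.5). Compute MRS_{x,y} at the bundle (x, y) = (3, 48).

For CES with ρ = 0.5, MRS = (4/2)·√(y/x).
At (3, 48): MRS = 8.
So at (3, 48) the consumer would give up 8 units of y for one more unit of x.

MRS = 8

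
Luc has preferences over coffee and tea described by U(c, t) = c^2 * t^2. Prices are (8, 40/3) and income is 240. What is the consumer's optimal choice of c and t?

MU_c = 2·c·t^2 and MU_t = 2·c^2·t.
MRS = MU_c/MU_t = t/c.
Tangency: set MRS = p_c/p_t = 8/(40/3) = 0.6.
So t/c = 0.6, i.e. t = 0.6·c.
Substitute into the budget 8·c + (40/3)·t = 240: 16·c = 240, so c* = 15.
Then t* = 0.6·15 = 9.

c* = 15, t* = 9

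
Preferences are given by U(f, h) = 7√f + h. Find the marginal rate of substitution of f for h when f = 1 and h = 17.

MRS = 3.5

MU_f = 7/(2√f), MU_h = 1.
MRS = 7/(2√f) ÷ 1.
At (1, 17): MRS = 3.5.
So at (1, 17) the consumer would give up 3.5 units of h for one more unit of f.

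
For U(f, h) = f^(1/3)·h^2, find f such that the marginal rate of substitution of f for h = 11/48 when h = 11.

f = 8

MU_f = 1/3·f^(-2/3)·h^2 and MU_h = 2·f^(1/3)·h.
MRS = MU_f/MU_h = (1/6)·h/f.
Substitute h = 11: MRS = (11/6)/f. Setting (11/6)/f = 11/48 gives f = (11/6)/(11/48) = 8.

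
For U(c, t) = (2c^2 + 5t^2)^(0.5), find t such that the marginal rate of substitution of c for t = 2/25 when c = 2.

For CES with ρ = 2, MRS = (2/5)·(t/c)^(-1).
Setting (2/5)·(t/2)^(-1) = 2/25 gives (t/2)^(-1) = 0.2, so t/2 = 5 and t = 10.

t = 10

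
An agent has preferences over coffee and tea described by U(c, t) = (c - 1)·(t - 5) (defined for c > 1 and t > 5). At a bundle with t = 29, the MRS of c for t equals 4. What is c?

MU_c = (t−5), MU_t = (c−1).
MRS = (t−5)/(c−1).
Substitute t = 29: MRS = 24/(c − 1). Setting this equal to 4 gives c − 1 = 24/4 = 6, so c = 7.

c = 7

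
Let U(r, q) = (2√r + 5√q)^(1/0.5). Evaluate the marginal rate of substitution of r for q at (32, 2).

For CES with ρ = 0.5, MRS = (2/5)·√(q/r).
At (32, 2): MRS = 0.1.
That is, one extra unit of r is worth 0.1 units of q at the margin.

MRS = 0.1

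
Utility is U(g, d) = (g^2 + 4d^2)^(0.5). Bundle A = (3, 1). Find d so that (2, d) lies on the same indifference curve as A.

U depends on (g, d) only through S = g^2 + 4d^2, so equal utility means equal S. At (3, 1): S = 13.
With g = 2: 2^2 = 4, so 4d^2 = 13 − 4 = 9, i.e. d^2 = 2.25.
Hence d = √2.25 = 1.5.
Check: U(2, 1.5) = 3.6056.

d = 1.5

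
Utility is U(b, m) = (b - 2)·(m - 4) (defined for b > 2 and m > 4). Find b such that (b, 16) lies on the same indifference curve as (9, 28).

U(9, 28) = 168.
Set U(b, 16) = 168 and solve.
With m = 16: (16 − 4) = 12, so (b − 2) = 168/12 = 14.
So b = 2 + 14 = 16.
Check: U(16, 16) = 168.

b = 16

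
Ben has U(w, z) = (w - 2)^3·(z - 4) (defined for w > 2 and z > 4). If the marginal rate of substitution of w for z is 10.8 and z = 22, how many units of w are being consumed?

MU_w = 3·(w−2)^2·(z−4), MU_z = (w−2)^3.
MRS = (3/1)·(z−4)/(w−2).
Substitute z = 22: MRS = 54/(w − 2). Setting this equal to 10.8 gives w − 2 = 54/10.8 = 5, so w = 7.

w = 7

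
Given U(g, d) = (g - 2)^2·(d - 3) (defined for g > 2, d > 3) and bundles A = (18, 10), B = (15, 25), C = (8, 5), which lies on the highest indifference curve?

Bundle B

Evaluate utility at each bundle:
U(A) = 1792.
U(B) = 3718.
U(C) = 72.
Highest utility is B, so B ≻ A ≻ C.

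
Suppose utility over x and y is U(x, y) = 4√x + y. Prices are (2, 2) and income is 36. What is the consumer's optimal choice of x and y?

MU_x = 4/(2√x), MU_y = 1.
MRS = 4/(2√x) ÷ 1.
Tangency: set MRS = p_x/p_y = 2/2 = 1.
MRS depends only on x: 2/√x = 1 ⇒ √x = 2/1 = 2 ⇒ x* = 4.
From the budget, 2·y = 36 − 2·4 = 28, so y* = 14.

x* = 4, y* = 14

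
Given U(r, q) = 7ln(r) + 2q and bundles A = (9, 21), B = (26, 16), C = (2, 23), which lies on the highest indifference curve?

Bundle A

Evaluate utility at each bundle:
U(A) = 57.381.
U(B) = 54.807.
U(C) = 50.852.
Highest utility is A, so A ≻ B ≻ C.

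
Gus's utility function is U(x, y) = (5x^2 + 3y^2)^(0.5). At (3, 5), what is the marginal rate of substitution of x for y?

MRS = 1

For CES with ρ = 2, MRS = (5/3)·(y/x)^(-1).
At (3, 5): MRS = 1.
That is, one extra unit of x is worth 1 units of y at the margin.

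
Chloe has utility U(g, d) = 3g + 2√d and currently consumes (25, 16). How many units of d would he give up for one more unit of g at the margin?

MRS = 12

MU_g = 3, MU_d = 2/(2√d).
MRS = 3 ÷ (2/(2√d)).
At (25, 16): MRS = 12.
The indifference curve has slope −12 at this bundle.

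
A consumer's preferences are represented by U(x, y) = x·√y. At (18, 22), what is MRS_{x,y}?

MU_x = √y and MU_y = 0.5·x·y^(-0.5).
MRS = MU_x/MU_y = (2)·y/x.
At (18, 22): MRS = 22/9.
That is, one extra unit of x is worth 22/9 units of y at the margin.

MRS = 22/9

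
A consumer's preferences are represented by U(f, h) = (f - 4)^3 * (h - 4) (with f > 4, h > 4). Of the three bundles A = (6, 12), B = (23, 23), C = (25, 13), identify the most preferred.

Bundle B

Evaluate utility at each bundle:
U(A) = 64.
U(B) = 130321.
U(C) = 83349.
Highest utility is B, so B ≻ C ≻ A.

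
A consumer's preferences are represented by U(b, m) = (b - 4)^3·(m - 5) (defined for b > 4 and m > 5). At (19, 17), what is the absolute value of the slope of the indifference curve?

MU_b = 3·(b−4)^2·(m−5), MU_m = (b−4)^3.
MRS = (3/1)·(m−5)/(b−4).
At (19, 17): MRS = 2.4.
So at (19, 17) the consumer would give up 2.4 units of m for one more unit of b.

MRS = 2.4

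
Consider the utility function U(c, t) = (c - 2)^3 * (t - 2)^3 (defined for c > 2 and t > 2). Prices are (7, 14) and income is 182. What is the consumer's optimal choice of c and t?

MU_c = 3·(c−2)^2·(t−2)^3, MU_t = 3·(c−2)^3·(t−2)^2.
MRS = (t−2)/(c−2).
Tangency: set MRS = p_c/p_t = 7/14 = 0.5.
So (t − 2)/(c − 2) = 0.5, i.e. (t − 2) = 0.5·(c − 2).
Rewrite the budget in excess-of-subsistence terms: 7·(c − 2) + 14·(t − 2) = 182 − 7·2 − 14·2 = 140.
Substituting, 14·(c − 2) = 140, so c − 2 = 10 and c* = 12.
Then t − 2 = 0.5·10 = 5, so t* = 7.

c* = 12, t* = 7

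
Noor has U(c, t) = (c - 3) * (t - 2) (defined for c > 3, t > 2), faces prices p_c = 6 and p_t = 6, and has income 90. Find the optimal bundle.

c* = 8, t* = 7

MU_c = (t−2), MU_t = (c−3).
MRS = (t−2)/(c−3).
Tangency: set MRS = p_c/p_t = 6/6 = 1.
So (t − 2)/(c − 3) = 1, i.e. (t − 2) = (c − 3).
Rewrite the budget in excess-of-subsistence terms: 6·(c − 3) + 6·(t − 2) = 90 − 6·3 − 6·2 = 60.
Substituting, 12·(c − 3) = 60, so c − 3 = 5 and c* = 8.
Then t − 2 = 5, so t* = 7.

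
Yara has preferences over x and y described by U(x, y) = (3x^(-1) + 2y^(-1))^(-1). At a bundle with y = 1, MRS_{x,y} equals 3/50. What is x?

x = 5

For CES with ρ = -1, MRS = (3/2)·(y/x)^2.
Setting (3/2)·(1/x)^2 = 3/50 gives (1/x)^2 = 1/25, so 1/x = 0.2 and x = 5.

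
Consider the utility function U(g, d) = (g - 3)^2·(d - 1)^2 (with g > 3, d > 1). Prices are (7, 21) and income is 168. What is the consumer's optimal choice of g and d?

g* = 12, d* = 4

MU_g = 2·(g−3)·(d−1)^2, MU_d = 2·(g−3)^2·(d−1).
MRS = (d−1)/(g−3).
Tangency: set MRS = p_g/p_d = 7/21 = 1/3.
So (d − 1)/(g − 3) = 1/3, i.e. (d − 1) = (1/3)·(g − 3).
Rewrite the budget in excess-of-subsistence terms: 7·(g − 3) + 21·(d − 1) = 168 − 7·3 − 21·1 = 126.
Substituting, 14·(g − 3) = 126, so g − 3 = 9 and g* = 12.
Then d − 1 = (1/3)·9 = 3, so d* = 4.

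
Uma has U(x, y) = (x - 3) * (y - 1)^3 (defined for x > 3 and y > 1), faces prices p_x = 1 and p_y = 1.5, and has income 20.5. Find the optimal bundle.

x* = 7, y* = 9

MU_x = (y−1)^3, MU_y = 3·(x−3)·(y−1)^2.
MRS = (1/3)·(y−1)/(x−3).
Tangency: set MRS = p_x/p_y = 1/1.5 = 2/3.
So (1/3)·(y − 1)/(x − 3) = 2/3, i.e. (y − 1) = 2·(x − 3).
Rewrite the budget in excess-of-subsistence terms: 1·(x − 3) + 1.5·(y − 1) = 20.5 − 1·3 − 1.5·1 = 16.
Substituting, 4·(x − 3) = 16, so x − 3 = 4 and x* = 7.
Then y − 1 = 2·4 = 8, so y* = 9.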